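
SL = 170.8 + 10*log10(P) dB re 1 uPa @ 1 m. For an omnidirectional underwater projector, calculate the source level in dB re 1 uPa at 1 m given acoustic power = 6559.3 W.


SL = 170.8 + 10*log10(6559.3) = 170.8 + 38.17 = 208.97

208.97 dB


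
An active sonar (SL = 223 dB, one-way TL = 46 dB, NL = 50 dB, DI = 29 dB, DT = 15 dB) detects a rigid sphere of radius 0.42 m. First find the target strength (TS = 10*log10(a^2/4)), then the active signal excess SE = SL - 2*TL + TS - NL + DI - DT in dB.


Step 1: TS = 10*log10(0.42^2/4) = -13.56 dB
Step 2: SE = SL - 2*TL + TS - NL + DI - DT = 223 - 2*46 + (-13.56) - 50 + 29 - 15 = 81.44

81.44 dB


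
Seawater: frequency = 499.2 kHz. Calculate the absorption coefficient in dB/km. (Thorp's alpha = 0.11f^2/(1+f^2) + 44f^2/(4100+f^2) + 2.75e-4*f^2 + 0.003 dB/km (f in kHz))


f^2 = 249200.64
alpha = 0.11*249200.64/(1+249200.64) + 44*249200.64/(4100+249200.64) + 2.75e-4*249200.64 + 0.003 = 111.931

111.931 dB/km


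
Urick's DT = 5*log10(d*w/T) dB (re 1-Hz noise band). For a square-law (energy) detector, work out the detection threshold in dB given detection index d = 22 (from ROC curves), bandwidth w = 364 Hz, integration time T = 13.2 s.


13.91 dB


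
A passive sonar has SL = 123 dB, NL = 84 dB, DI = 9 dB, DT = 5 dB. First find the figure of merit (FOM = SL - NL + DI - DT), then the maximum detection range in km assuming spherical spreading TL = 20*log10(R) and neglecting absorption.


Step 1: FOM = SL - NL + DI - DT = 123 - 84 + 9 - 5 = 43 dB
Step 2: at max range FOM = TL = 20*log10(R), so R = 10^(43/20) = 141.25 m = 0.14 km

0.14 km


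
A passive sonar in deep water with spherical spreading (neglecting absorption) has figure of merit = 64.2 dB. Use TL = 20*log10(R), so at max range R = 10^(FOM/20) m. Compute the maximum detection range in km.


At max range FOM = TL, so 20*log10(R) = 64.2
R = 10^(64.2/20) = 1621.81 m = 1.62 km

1.62 km


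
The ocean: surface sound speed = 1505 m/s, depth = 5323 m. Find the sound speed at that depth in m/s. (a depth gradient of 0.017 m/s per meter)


c = 1505 + 0.017 * 5323 = 1595.491

1595.491 m/s


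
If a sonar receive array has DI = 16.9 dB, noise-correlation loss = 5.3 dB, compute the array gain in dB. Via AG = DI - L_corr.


AG = DI - L_corr = 16.9 - 5.3 = 11.6

11.6 dB


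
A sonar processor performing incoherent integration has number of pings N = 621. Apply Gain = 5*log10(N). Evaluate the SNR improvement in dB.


Gain = 5*log10(621) = 13.97

13.97 dB


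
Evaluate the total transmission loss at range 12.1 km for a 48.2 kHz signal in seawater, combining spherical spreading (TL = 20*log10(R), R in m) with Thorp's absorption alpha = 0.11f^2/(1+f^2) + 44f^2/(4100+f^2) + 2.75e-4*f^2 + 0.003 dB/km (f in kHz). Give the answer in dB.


Step 1 (Thorp): alpha = 0.11*2323.24/(1+2323.24) + 44*2323.24/(4100+2323.24) + 2.75e-4*2323.24 + 0.003 = 16.6663 dB/km
Step 2: TL_spread = 20*log10(12100) = 81.66 dB
Step 3: TL_abs = alpha*R = 16.6663 * 12.1 = 201.66 dB
Step 4: TL_total = 81.66 + 201.66 = 283.32

283.32 dB


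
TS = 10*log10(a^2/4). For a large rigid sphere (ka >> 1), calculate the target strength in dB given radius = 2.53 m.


TS = 10*log10(2.53^2 / 4) = 10*log10(1.600225) = 2.04

2.04 dB


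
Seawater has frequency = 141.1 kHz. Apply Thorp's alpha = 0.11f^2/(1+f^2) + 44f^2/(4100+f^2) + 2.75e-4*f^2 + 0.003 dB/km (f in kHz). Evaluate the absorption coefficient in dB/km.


42.074 dB/km


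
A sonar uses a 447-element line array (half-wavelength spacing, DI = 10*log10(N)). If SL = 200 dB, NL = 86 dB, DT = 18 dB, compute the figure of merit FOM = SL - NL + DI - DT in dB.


Step 1: DI = 10*log10(447) = 26.5 dB
Step 2: FOM = SL - NL + DI - DT = 200 - 86 + 26.5 - 18 = 122.5

122.5 dB


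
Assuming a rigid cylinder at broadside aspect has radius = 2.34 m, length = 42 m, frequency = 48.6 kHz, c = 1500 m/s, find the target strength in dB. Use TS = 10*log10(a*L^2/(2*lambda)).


lambda = 1500/48600 = 0.03086 m
TS = 10*log10(2.34*42^2/(2*0.03086)) = 48.25

48.25 dB


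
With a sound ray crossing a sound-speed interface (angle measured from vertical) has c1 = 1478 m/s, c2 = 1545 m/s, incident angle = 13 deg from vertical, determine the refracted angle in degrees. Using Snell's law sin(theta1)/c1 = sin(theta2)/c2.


sin(theta2) = (c2/c1)*sin(theta1) = (1545/1478)*sin(13 deg) = 0.23515
theta2 = arcsin(0.23515) = 13.6

13.6 deg


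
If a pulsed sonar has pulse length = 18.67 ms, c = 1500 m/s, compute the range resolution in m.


14.0025 m


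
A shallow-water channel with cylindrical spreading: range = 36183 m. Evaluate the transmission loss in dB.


45.59 dB


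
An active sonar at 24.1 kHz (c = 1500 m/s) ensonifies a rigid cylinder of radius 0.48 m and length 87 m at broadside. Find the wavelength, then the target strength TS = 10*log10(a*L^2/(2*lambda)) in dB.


Step 1: lambda = c/f = 1500/24100 = 0.06224 m
Step 2: TS = 10*log10(a*L^2/(2*lambda)) = 10*log10(0.48*87^2/(2*0.06224)) = 44.65

44.65 dB


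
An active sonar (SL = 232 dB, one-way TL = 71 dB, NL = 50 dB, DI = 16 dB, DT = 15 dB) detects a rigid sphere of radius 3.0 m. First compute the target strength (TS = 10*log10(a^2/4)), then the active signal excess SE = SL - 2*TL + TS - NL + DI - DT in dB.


Step 1: TS = 10*log10(3.0^2/4) = 3.52 dB
Step 2: SE = SL - 2*TL + TS - NL + DI - DT = 232 - 2*71 + (3.52) - 50 + 16 - 15 = 44.52

44.52 dB


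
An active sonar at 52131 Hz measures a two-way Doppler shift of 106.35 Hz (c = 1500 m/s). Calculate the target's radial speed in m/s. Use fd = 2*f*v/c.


From fd = 2*f*v/c, v = c*fd/(2*f) = 1500 * 106.35 / (2*52131) = 1.53

1.53 m/s


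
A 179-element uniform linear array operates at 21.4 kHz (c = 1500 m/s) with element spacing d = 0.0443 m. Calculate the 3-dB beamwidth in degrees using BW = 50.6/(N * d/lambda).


Step 1: lambda = 1500/21400 = 0.07009 m
Step 2: d/lambda = 0.0443/0.07009 = 0.632
Step 3: BW = 50.6/(N * d/lambda) = 50.6/(179 * 0.632) = 0.45

0.45 deg


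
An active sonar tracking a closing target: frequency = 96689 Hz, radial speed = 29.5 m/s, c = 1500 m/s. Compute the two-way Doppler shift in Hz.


3803.1 Hz


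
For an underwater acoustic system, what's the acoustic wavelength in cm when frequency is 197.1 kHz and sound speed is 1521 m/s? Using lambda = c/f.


lambda = c/f = 1521 / 197100 = 0.0077 m = 0.77 cm

0.77 cm


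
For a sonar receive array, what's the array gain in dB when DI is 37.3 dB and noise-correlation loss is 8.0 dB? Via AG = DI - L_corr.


AG = DI - L_corr = 37.3 - 8.0 = 29.3

29.3 dB


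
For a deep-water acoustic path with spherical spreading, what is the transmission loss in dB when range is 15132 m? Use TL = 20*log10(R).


TL = 20*log10(15132) = 83.6

83.6 dB


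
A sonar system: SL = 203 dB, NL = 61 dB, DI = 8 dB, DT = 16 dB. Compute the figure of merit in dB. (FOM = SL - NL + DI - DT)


FOM = SL - NL + DI - DT = 203 - 61 + 8 - 16 = 134

134 dB


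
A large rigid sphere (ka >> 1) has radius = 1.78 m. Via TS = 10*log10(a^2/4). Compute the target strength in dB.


-1.01 dB


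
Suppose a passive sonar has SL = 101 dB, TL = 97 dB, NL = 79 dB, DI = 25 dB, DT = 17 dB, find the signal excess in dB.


SE = SL - TL - NL + DI - DT = 101 - 97 - 79 + 25 - 17 = -67

-67 dB


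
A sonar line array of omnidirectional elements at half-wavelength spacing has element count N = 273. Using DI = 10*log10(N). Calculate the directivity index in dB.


24.36 dB


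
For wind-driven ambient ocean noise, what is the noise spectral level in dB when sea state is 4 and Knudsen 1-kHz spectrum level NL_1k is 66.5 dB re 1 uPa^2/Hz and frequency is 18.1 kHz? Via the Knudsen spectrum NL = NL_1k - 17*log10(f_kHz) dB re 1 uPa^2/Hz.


NL = NL_1k - 17*log10(f_kHz) = 66.5 - 17*log10(18.1) = 66.5 - (21.38) = 45.12

45.12 dB


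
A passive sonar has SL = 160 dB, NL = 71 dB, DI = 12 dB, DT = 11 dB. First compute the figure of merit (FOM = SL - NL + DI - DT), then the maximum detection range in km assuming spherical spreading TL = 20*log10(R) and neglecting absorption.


Step 1: FOM = SL - NL + DI - DT = 160 - 71 + 12 - 11 = 90 dB
Step 2: at max range FOM = TL = 20*log10(R), so R = 10^(90/20) = 31622.78 m = 31.62 km

31.62 km


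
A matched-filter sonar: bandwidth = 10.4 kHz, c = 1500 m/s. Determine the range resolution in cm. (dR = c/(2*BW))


dR = c/(2*BW) = 1500 / (2 * 10.4e3) = 0.0721 m = 7.21 cm

7.21 cm


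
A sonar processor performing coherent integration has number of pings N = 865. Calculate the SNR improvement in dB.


Gain = 10*log10(865) = 29.37

29.37 dB


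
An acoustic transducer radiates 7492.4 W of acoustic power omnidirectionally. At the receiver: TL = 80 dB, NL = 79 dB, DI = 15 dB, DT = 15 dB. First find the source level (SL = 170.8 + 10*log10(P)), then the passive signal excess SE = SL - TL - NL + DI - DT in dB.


Step 1: SL = 170.8 + 10*log10(7492.4) = 209.55 dB
Step 2: SE = SL - TL - NL + DI - DT = 209.55 - 80 - 79 + 15 - 15 = 50.55

50.55 dB


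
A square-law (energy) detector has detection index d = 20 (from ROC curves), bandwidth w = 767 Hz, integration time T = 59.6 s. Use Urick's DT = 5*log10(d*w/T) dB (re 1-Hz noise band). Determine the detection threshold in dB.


DT = 5*log10(d*w/T) = 5*log10(20 * 767 / 59.6) = 5*log10(257.38) = 12.05

12.05 dB


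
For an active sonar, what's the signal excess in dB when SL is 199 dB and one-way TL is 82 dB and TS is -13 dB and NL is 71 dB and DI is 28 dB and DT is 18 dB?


SE = SL - 2*TL + TS - NL + DI - DT = 199 - 2*82 + (-13) - 71 + 28 - 18 = -39

-39 dB


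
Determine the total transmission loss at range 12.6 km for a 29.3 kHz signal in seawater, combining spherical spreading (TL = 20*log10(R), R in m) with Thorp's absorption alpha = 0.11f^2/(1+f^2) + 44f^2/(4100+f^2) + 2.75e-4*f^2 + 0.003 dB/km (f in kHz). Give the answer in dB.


Step 1 (Thorp): alpha = 0.11*858.49/(1+858.49) + 44*858.49/(4100+858.49) + 2.75e-4*858.49 + 0.003 = 7.9669 dB/km
Step 2: TL_spread = 20*log10(12600) = 82.01 dB
Step 3: TL_abs = alpha*R = 7.9669 * 12.6 = 100.38 dB
Step 4: TL_total = 82.01 + 100.38 = 182.39

182.39 dB


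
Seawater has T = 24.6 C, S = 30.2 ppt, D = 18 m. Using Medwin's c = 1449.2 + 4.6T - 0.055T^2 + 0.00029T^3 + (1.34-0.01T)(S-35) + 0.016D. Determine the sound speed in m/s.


c = 1449.2 + 4.6*24.6 - 0.055*24.6^2 + 0.00029*24.6^3 + (1.34 - 0.01*24.6)*(30.2 - 35) + 0.016*18 = 1528.43

1528.43 m/s


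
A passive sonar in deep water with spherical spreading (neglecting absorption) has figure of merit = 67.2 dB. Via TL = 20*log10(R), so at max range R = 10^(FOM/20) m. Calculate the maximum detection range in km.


At max range FOM = TL, so 20*log10(R) = 67.2
R = 10^(67.2/20) = 2290.87 m = 2.29 km

2.29 km


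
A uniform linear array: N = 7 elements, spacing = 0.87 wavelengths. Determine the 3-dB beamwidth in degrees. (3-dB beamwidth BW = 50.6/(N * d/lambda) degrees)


8.31 deg


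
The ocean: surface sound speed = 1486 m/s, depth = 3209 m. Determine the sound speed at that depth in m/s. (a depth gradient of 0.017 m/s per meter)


c = 1486 + 0.017 * 3209 = 1540.553

1540.553 m/s


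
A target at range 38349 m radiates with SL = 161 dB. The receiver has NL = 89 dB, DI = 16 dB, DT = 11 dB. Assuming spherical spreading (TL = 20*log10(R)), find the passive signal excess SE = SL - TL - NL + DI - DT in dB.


-14.68 dB


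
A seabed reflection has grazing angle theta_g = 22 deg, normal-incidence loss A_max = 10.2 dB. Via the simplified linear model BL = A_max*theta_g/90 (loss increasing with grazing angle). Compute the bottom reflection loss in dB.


BL = A_max * theta_g / 90 = 10.2 * 22 / 90 = 2.49

2.49 dB


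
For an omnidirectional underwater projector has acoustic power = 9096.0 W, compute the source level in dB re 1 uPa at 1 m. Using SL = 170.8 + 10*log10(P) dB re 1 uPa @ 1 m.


210.39 dB


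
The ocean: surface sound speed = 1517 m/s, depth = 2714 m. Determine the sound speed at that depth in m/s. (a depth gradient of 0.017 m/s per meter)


1563.138 m/s


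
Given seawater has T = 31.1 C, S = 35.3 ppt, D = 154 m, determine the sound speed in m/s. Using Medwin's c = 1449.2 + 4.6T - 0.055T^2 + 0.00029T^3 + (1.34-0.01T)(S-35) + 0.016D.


1550.56 m/s


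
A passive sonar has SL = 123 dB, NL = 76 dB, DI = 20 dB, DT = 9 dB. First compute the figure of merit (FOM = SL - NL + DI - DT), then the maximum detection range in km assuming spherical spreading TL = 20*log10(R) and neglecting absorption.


Step 1: FOM = SL - NL + DI - DT = 123 - 76 + 20 - 9 = 58 dB
Step 2: at max range FOM = TL = 20*log10(R), so R = 10^(58/20) = 794.33 m = 0.79 km

0.79 km


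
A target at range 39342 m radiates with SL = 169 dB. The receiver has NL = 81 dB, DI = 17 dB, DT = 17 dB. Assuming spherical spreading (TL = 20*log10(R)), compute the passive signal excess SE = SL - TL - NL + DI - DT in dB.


-3.9 dB


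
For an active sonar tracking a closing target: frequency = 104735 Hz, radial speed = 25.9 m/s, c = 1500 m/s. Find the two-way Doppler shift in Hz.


fd = 2*f*v/c = 2 * 104735 * 25.9 / 1500 = 3616.85

3616.85 Hz


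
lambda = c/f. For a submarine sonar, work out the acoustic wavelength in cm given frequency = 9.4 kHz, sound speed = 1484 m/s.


lambda = c/f = 1484 / 9400 = 0.1579 m = 15.79 cm

15.79 cm


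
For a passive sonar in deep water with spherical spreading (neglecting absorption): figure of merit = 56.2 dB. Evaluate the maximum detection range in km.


At max range FOM = TL, so 20*log10(R) = 56.2
R = 10^(56.2/20) = 645.65 m = 0.65 km

0.65 km


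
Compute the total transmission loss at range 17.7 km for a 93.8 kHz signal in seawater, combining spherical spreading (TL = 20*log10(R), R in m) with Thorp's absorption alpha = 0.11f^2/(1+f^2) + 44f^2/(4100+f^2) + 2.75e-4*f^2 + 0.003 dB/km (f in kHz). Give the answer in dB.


661.03 dB


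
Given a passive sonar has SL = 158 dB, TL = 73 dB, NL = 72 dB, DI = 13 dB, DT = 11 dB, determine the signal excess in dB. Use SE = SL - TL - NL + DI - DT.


SE = SL - TL - NL + DI - DT = 158 - 73 - 72 + 13 - 11 = 15

15 dB


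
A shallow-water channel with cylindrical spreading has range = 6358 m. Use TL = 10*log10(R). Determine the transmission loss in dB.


TL = 10*log10(6358) = 38.03

38.03 dB


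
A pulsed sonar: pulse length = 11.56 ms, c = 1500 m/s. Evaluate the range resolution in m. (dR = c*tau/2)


8.67 m


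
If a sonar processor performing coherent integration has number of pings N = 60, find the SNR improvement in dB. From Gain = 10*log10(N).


17.78 dB


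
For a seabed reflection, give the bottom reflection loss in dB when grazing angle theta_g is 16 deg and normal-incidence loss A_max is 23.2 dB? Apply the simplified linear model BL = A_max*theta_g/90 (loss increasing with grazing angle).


4.12 dB


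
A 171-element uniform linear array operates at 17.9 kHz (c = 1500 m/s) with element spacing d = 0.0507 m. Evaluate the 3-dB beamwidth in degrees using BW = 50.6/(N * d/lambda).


Step 1: lambda = 1500/17900 = 0.0838 m
Step 2: d/lambda = 0.0507/0.0838 = 0.605
Step 3: BW = 50.6/(N * d/lambda) = 50.6/(171 * 0.605) = 0.49

0.49 deg


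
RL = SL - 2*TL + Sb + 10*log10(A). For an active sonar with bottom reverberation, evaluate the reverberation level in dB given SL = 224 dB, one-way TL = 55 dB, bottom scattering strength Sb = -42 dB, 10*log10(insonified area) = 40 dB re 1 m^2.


RL = SL - 2*TL + Sb + 10*log10(A) = 224 - 2*55 + (-42) + 40 = 112

112 dB


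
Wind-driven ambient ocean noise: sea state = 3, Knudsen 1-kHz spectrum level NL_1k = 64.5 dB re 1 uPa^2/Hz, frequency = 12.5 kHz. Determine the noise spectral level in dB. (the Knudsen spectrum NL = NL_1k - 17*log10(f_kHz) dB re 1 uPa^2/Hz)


NL = NL_1k - 17*log10(f_kHz) = 64.5 - 17*log10(12.5) = 64.5 - (18.65) = 45.85

45.85 dB


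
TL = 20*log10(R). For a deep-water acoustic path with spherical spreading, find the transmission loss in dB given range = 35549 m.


TL = 20*log10(35549) = 91.02

91.02 dB


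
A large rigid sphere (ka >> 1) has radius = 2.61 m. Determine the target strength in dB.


2.31 dB


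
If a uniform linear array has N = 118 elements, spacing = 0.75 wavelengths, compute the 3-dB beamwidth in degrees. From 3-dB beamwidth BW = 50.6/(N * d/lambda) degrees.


BW = 50.6 / (118 * 0.75) = 50.6 / 88.5 = 0.57

0.57 deg


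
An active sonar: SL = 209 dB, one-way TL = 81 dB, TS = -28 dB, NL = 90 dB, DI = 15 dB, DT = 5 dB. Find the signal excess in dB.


SE = SL - 2*TL + TS - NL + DI - DT = 209 - 2*81 + (-28) - 90 + 15 - 5 = -61

-61 dB


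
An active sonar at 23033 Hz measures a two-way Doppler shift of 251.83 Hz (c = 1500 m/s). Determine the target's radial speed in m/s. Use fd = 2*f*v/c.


8.2 m/s


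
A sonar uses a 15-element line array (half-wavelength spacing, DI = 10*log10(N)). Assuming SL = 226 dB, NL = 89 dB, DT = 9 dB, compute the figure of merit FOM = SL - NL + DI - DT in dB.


Step 1: DI = 10*log10(15) = 11.76 dB
Step 2: FOM = SL - NL + DI - DT = 226 - 89 + 11.76 - 9 = 139.76

139.76 dB


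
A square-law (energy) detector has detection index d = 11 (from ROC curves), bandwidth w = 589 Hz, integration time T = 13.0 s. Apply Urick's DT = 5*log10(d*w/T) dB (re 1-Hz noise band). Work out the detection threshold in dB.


13.49 dB


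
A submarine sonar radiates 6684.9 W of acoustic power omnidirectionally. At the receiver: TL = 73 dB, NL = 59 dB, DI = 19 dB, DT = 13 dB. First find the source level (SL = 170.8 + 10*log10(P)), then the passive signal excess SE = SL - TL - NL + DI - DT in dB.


Step 1: SL = 170.8 + 10*log10(6684.9) = 209.05 dB
Step 2: SE = SL - TL - NL + DI - DT = 209.05 - 73 - 59 + 19 - 13 = 83.05

83.05 dB


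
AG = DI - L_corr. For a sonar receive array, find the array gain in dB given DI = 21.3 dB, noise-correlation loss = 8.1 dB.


13.2 dB


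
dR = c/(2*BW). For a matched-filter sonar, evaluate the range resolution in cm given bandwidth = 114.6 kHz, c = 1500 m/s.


0.65 cm


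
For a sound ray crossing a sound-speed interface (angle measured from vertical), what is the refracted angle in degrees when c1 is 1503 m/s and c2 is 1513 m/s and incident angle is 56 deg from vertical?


sin(theta2) = (c2/c1)*sin(theta1) = (1513/1503)*sin(56 deg) = 0.83455
theta2 = arcsin(0.83455) = 56.57

56.57 deg


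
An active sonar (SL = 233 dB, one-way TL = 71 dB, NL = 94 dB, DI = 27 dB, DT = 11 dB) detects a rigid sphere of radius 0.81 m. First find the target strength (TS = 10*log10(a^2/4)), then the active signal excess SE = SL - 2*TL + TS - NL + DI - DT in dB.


Step 1: TS = 10*log10(0.81^2/4) = -7.85 dB
Step 2: SE = SL - 2*TL + TS - NL + DI - DT = 233 - 2*71 + (-7.85) - 94 + 27 - 11 = 5.15

5.15 dB


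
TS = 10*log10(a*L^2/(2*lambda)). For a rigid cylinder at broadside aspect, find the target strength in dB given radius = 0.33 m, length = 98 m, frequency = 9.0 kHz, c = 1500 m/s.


lambda = 1500/9000 = 0.16667 m
TS = 10*log10(0.33*98^2/(2*0.16667)) = 39.78

39.78 dB


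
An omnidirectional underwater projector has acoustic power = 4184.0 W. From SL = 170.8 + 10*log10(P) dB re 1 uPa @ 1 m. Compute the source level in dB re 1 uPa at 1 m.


SL = 170.8 + 10*log10(4184.0) = 170.8 + 36.22 = 207.02

207.02 dB


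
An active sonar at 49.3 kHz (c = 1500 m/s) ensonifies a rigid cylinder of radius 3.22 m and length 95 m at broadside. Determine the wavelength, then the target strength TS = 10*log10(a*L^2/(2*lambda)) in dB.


Step 1: lambda = c/f = 1500/49300 = 0.03043 m
Step 2: TS = 10*log10(a*L^2/(2*lambda)) = 10*log10(3.22*95^2/(2*0.03043)) = 56.79

56.79 dB


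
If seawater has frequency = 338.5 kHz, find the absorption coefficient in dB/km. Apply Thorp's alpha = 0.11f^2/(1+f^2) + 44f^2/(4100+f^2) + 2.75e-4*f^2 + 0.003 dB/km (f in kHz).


74.103 dB/km


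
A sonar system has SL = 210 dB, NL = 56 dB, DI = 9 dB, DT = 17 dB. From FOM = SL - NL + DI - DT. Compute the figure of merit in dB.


146 dB


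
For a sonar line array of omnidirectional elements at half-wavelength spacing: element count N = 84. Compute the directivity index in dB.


DI = 10*log10(84) = 19.24

19.24 dB


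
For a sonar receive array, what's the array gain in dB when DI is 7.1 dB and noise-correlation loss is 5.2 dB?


AG = DI - L_corr = 7.1 - 5.2 = 1.9

1.9 dB


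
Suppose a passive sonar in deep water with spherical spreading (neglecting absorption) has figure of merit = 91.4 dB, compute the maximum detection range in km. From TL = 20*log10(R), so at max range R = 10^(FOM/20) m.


37.15 km


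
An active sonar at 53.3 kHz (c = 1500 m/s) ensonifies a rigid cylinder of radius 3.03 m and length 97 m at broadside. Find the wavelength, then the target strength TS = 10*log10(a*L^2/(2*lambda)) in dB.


Step 1: lambda = c/f = 1500/53300 = 0.02814 m
Step 2: TS = 10*log10(a*L^2/(2*lambda)) = 10*log10(3.03*97^2/(2*0.02814)) = 57.05

57.05 dB


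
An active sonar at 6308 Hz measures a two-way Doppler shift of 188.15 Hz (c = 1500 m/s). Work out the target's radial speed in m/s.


From fd = 2*f*v/c, v = c*fd/(2*f) = 1500 * 188.15 / (2*6308) = 22.37

22.37 m/s


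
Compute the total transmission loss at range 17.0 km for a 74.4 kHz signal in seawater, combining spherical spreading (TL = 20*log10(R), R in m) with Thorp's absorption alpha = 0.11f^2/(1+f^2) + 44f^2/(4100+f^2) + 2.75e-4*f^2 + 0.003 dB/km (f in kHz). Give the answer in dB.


Step 1 (Thorp): alpha = 0.11*5535.36/(1+5535.36) + 44*5535.36/(4100+5535.36) + 2.75e-4*5535.36 + 0.003 = 26.9125 dB/km
Step 2: TL_spread = 20*log10(17000) = 84.61 dB
Step 3: TL_abs = alpha*R = 26.9125 * 17.0 = 457.51 dB
Step 4: TL_total = 84.61 + 457.51 = 542.12

542.12 dB


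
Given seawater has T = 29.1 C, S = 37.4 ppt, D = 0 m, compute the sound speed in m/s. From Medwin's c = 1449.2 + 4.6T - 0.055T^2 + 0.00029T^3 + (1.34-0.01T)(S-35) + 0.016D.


1546.15 m/s


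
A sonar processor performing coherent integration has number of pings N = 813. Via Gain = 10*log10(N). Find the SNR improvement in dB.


Gain = 10*log10(813) = 29.1

29.1 dB


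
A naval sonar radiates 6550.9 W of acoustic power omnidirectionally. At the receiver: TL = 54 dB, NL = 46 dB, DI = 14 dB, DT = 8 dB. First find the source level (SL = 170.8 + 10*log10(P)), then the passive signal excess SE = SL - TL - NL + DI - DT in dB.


Step 1: SL = 170.8 + 10*log10(6550.9) = 208.96 dB
Step 2: SE = SL - TL - NL + DI - DT = 208.96 - 54 - 46 + 14 - 8 = 114.96

114.96 dB


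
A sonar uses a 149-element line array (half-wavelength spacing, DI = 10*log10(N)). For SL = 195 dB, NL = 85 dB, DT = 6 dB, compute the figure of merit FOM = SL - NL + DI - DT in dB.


Step 1: DI = 10*log10(149) = 21.73 dB
Step 2: FOM = SL - NL + DI - DT = 195 - 85 + 21.73 - 6 = 125.73

125.73 dB


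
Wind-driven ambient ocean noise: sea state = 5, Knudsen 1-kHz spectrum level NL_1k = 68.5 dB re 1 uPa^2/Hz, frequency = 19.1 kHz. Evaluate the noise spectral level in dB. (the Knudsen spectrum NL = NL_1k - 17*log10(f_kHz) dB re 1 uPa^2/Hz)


NL = NL_1k - 17*log10(f_kHz) = 68.5 - 17*log10(19.1) = 68.5 - (21.78) = 46.72

46.72 dB


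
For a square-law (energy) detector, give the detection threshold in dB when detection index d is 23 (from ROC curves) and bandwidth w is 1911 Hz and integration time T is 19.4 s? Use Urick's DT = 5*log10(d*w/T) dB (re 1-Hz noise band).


DT = 5*log10(d*w/T) = 5*log10(23 * 1911 / 19.4) = 5*log10(2265.62) = 16.78

16.78 dB


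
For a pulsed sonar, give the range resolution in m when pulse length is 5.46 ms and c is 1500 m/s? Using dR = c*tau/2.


dR = c*tau/2 = 1500 * 5.46e-3 / 2 = 4.095

4.095 m


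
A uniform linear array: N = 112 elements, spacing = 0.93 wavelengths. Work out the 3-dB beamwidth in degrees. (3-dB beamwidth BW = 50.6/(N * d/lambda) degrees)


BW = 50.6 / (112 * 0.93) = 50.6 / 104.16 = 0.49

0.49 deg


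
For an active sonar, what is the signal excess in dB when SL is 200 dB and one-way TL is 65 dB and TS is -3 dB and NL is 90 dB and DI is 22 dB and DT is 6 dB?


SE = SL - 2*TL + TS - NL + DI - DT = 200 - 2*65 + (-3) - 90 + 22 - 6 = -7

-7 dB


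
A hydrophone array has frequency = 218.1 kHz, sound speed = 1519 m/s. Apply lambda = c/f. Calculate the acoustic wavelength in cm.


lambda = c/f = 1519 / 218100 = 0.007 m = 0.7 cm

0.7 cm


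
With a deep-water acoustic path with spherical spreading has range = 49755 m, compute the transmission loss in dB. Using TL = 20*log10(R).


93.94 dB


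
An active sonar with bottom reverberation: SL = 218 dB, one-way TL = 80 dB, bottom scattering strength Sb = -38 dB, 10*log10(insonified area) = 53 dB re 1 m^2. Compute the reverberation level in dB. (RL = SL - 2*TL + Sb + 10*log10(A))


73 dB


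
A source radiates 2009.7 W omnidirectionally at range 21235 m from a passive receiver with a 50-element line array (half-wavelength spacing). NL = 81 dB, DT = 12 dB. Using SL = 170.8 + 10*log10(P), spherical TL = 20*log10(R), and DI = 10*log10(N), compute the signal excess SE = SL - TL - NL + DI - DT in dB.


Step 1: SL = 170.8 + 10*log10(2009.7) = 203.83 dB
Step 2: TL = 20*log10(21235) = 86.54 dB
Step 3: DI = 10*log10(50) = 16.99 dB
Step 4: SE = SL - TL - NL + DI - DT = 203.83 - 86.54 - 81 + 16.99 - 12 = 41.28

41.28 dB


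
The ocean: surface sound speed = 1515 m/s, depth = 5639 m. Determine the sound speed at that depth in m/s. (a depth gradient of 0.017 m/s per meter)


c = 1515 + 0.017 * 5639 = 1610.863

1610.863 m/s


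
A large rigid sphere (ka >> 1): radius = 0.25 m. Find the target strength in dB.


-18.06 dB


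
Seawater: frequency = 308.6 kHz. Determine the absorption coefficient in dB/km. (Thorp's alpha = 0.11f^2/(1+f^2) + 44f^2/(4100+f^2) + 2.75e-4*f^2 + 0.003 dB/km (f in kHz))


f^2 = 95233.96
alpha = 0.11*95233.96/(1+95233.96) + 44*95233.96/(4100+95233.96) + 2.75e-4*95233.96 + 0.003 = 68.486

68.486 dB/km


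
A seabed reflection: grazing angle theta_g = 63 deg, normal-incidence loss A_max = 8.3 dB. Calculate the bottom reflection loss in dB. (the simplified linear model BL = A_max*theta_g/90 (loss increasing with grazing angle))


BL = A_max * theta_g / 90 = 8.3 * 63 / 90 = 5.81

5.81 dB


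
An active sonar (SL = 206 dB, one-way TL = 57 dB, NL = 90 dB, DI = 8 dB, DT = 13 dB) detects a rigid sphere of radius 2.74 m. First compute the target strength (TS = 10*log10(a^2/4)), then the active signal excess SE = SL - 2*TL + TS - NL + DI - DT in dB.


Step 1: TS = 10*log10(2.74^2/4) = 2.73 dB
Step 2: SE = SL - 2*TL + TS - NL + DI - DT = 206 - 2*57 + (2.73) - 90 + 8 - 13 = -0.27

-0.27 dB


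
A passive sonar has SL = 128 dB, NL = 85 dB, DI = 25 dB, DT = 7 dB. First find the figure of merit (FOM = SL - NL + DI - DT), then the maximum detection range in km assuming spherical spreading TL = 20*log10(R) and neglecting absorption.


Step 1: FOM = SL - NL + DI - DT = 128 - 85 + 25 - 7 = 61 dB
Step 2: at max range FOM = TL = 20*log10(R), so R = 10^(61/20) = 1122.02 m = 1.12 km

1.12 km


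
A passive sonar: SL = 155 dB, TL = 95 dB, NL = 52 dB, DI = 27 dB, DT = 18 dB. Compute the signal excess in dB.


17 dB


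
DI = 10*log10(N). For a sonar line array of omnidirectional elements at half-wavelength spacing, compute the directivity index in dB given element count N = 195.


DI = 10*log10(195) = 22.9

22.9 dB


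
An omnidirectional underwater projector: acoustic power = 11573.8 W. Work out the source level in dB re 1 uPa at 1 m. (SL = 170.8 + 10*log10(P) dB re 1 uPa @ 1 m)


SL = 170.8 + 10*log10(11573.8) = 170.8 + 40.63 = 211.43

211.43 dB


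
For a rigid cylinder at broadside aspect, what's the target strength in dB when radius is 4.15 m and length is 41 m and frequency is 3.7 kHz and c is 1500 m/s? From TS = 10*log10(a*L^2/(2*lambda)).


39.35 dB


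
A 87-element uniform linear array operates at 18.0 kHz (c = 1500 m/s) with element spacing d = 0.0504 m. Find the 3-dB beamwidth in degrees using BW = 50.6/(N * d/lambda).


0.96 deg


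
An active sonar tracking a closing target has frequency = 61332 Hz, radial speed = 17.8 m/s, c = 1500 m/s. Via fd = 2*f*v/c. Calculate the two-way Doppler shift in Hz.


1455.61 Hz


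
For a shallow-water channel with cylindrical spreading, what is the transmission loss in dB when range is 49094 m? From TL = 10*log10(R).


46.91 dB


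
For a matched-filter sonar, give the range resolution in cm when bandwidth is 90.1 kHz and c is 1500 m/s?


dR = c/(2*BW) = 1500 / (2 * 90.1e3) = 0.0083 m = 0.83 cm

0.83 cm


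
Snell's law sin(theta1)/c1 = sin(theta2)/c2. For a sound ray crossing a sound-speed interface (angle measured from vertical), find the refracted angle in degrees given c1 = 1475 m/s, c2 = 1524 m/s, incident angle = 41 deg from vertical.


sin(theta2) = (c2/c1)*sin(theta1) = (1524/1475)*sin(41 deg) = 0.67785
theta2 = arcsin(0.67785) = 42.68

42.68 deg


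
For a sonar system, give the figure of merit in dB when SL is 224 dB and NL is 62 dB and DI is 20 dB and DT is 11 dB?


FOM = SL - NL + DI - DT = 224 - 62 + 20 - 11 = 171

171 dB


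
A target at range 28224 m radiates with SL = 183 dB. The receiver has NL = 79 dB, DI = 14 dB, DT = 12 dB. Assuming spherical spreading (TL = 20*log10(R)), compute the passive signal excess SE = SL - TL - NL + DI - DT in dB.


16.99 dB


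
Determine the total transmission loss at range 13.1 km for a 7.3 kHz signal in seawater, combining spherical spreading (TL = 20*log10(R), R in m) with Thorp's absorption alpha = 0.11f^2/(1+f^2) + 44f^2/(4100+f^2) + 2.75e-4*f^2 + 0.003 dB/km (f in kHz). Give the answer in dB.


Step 1 (Thorp): alpha = 0.11*53.29/(1+53.29) + 44*53.29/(4100+53.29) + 2.75e-4*53.29 + 0.003 = 0.6902 dB/km
Step 2: TL_spread = 20*log10(13100) = 82.35 dB
Step 3: TL_abs = alpha*R = 0.6902 * 13.1 = 9.04 dB
Step 4: TL_total = 82.35 + 9.04 = 91.39

91.39 dB


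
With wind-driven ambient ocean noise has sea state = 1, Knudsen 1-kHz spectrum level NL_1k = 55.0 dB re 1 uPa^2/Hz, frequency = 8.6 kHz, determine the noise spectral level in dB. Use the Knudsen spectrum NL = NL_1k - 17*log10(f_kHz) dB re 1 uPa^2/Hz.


39.11 dB


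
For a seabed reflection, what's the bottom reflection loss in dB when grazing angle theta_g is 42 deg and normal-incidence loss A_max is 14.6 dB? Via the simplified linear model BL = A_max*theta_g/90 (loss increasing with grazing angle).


BL = A_max * theta_g / 90 = 14.6 * 42 / 90 = 6.81

6.81 dB


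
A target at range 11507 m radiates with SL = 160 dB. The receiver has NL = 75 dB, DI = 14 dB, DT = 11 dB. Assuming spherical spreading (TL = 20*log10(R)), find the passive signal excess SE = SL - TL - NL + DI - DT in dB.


6.78 dB


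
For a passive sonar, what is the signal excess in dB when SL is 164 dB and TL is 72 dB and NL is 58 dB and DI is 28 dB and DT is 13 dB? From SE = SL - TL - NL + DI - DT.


49 dB


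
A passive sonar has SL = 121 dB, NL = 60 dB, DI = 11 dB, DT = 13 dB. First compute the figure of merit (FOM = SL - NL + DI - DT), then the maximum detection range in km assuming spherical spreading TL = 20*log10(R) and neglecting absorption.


Step 1: FOM = SL - NL + DI - DT = 121 - 60 + 11 - 13 = 59 dB
Step 2: at max range FOM = TL = 20*log10(R), so R = 10^(59/20) = 891.25 m = 0.89 km

0.89 km


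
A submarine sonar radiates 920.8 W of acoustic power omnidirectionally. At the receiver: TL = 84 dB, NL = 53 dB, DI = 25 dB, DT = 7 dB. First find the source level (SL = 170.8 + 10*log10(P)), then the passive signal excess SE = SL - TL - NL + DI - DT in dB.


Step 1: SL = 170.8 + 10*log10(920.8) = 200.44 dB
Step 2: SE = SL - TL - NL + DI - DT = 200.44 - 84 - 53 + 25 - 7 = 81.44

81.44 dB


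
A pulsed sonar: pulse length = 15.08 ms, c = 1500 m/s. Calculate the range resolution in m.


11.31 m


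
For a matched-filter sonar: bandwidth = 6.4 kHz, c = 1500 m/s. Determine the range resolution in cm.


dR = c/(2*BW) = 1500 / (2 * 6.4e3) = 0.1172 m = 11.72 cm

11.72 cm


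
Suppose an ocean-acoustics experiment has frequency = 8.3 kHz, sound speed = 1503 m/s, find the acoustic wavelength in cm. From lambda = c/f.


18.11 cm


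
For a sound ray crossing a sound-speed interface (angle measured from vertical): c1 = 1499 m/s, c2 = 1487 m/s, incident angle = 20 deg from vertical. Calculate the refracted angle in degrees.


sin(theta2) = (c2/c1)*sin(theta1) = (1487/1499)*sin(20 deg) = 0.33928
theta2 = arcsin(0.33928) = 19.83

19.83 deg


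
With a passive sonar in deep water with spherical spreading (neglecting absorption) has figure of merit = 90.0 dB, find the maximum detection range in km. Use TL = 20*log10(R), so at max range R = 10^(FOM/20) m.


At max range FOM = TL, so 20*log10(R) = 90.0
R = 10^(90.0/20) = 31622.78 m = 31.62 km

31.62 km


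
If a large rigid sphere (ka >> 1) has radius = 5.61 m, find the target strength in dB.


8.96 dB


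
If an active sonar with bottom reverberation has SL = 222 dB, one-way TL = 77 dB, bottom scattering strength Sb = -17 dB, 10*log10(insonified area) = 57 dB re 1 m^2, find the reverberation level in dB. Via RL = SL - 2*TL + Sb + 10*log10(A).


RL = SL - 2*TL + Sb + 10*log10(A) = 222 - 2*77 + (-17) + 57 = 108

108 dB


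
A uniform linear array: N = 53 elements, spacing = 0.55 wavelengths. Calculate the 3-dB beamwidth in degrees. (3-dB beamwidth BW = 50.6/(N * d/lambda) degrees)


BW = 50.6 / (53 * 0.55) = 50.6 / 29.15 = 1.74

1.74 deg


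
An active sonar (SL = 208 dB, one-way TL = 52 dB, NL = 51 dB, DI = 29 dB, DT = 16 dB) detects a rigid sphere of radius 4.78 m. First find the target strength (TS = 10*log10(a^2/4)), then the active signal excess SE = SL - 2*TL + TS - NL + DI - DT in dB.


Step 1: TS = 10*log10(4.78^2/4) = 7.57 dB
Step 2: SE = SL - 2*TL + TS - NL + DI - DT = 208 - 2*52 + (7.57) - 51 + 29 - 16 = 73.57

73.57 dB


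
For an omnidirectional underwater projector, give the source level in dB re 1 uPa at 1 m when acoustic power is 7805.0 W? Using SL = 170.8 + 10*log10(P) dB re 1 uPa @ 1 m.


SL = 170.8 + 10*log10(7805.0) = 170.8 + 38.92 = 209.72

209.72 dB


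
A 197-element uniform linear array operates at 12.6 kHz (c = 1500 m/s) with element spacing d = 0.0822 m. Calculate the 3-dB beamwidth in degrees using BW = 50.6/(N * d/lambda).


Step 1: lambda = 1500/12600 = 0.11905 m
Step 2: d/lambda = 0.0822/0.11905 = 0.6905
Step 3: BW = 50.6/(N * d/lambda) = 50.6/(197 * 0.6905) = 0.37

0.37 deg


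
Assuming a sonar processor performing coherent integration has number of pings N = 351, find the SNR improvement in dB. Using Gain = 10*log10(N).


Gain = 10*log10(351) = 25.45

25.45 dB


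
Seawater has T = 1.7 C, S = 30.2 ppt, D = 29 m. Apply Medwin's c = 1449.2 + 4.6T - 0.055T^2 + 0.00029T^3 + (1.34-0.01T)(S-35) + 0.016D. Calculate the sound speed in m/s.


c = 1449.2 + 4.6*1.7 - 0.055*1.7^2 + 0.00029*1.7^3 + (1.34 - 0.01*1.7)*(30.2 - 35) + 0.016*29 = 1450.98

1450.98 m/s


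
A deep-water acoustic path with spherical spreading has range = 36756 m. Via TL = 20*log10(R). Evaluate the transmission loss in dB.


TL = 20*log10(36756) = 91.31

91.31 dB


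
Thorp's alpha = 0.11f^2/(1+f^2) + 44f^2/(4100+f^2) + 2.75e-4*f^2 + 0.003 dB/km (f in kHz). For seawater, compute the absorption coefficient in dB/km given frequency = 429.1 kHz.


f^2 = 184126.81
alpha = 0.11*184126.81/(1+184126.81) + 44*184126.81/(4100+184126.81) + 2.75e-4*184126.81 + 0.003 = 93.789

93.789 dB/km


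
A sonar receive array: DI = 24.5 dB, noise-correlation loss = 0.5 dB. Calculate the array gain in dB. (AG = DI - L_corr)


AG = DI - L_corr = 24.5 - 0.5 = 24.0

24.0 dB


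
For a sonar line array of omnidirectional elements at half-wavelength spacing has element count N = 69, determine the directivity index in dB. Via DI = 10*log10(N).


18.39 dB


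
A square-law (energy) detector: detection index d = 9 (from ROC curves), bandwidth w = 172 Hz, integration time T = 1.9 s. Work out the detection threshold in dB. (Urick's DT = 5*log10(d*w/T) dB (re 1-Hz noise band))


DT = 5*log10(d*w/T) = 5*log10(9 * 172 / 1.9) = 5*log10(814.74) = 14.56

14.56 dB


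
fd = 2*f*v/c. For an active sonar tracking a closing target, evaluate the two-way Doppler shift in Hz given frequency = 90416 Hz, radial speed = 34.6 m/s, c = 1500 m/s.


4171.19 Hz


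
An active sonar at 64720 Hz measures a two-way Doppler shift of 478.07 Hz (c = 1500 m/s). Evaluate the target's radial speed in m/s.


From fd = 2*f*v/c, v = c*fd/(2*f) = 1500 * 478.07 / (2*64720) = 5.54

5.54 m/s


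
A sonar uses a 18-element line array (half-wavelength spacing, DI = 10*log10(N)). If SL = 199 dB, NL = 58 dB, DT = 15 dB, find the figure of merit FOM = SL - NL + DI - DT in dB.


Step 1: DI = 10*log10(18) = 12.55 dB
Step 2: FOM = SL - NL + DI - DT = 199 - 58 + 12.55 - 15 = 138.55

138.55 dB


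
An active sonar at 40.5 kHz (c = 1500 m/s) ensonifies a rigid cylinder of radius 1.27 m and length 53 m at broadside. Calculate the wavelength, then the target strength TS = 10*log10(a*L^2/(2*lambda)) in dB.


Step 1: lambda = c/f = 1500/40500 = 0.03704 m
Step 2: TS = 10*log10(a*L^2/(2*lambda)) = 10*log10(1.27*53^2/(2*0.03704)) = 46.83

46.83 dB


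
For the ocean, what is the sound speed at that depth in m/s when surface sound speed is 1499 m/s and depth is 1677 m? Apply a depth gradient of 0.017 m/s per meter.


c = 1499 + 0.017 * 1677 = 1527.509

1527.509 m/s


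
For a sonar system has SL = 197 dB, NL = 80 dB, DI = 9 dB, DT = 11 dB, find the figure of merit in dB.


FOM = SL - NL + DI - DT = 197 - 80 + 9 - 11 = 115

115 dB


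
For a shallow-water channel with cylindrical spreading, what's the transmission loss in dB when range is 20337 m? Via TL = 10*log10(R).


TL = 10*log10(20337) = 43.08

43.08 dB


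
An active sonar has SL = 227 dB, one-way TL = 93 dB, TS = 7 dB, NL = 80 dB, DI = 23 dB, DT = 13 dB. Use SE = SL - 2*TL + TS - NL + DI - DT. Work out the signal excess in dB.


SE = SL - 2*TL + TS - NL + DI - DT = 227 - 2*93 + (7) - 80 + 23 - 13 = -22

-22 dB


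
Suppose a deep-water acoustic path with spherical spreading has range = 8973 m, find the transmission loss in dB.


TL = 20*log10(8973) = 79.06

79.06 dB


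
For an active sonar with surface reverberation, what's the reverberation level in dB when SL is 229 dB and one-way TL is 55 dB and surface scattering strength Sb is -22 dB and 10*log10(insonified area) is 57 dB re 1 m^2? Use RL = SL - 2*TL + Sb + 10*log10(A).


154 dB


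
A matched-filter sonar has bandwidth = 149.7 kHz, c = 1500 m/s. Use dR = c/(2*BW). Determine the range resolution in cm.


0.5 cm


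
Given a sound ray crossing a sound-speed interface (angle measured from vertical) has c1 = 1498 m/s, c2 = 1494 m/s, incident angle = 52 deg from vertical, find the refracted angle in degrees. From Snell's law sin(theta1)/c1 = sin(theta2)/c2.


sin(theta2) = (c2/c1)*sin(theta1) = (1494/1498)*sin(52 deg) = 0.78591
theta2 = arcsin(0.78591) = 51.8

51.8 deg


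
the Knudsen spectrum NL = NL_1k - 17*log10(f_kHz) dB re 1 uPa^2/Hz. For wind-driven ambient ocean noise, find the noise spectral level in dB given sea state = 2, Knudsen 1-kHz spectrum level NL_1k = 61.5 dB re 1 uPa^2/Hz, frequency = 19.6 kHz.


NL = NL_1k - 17*log10(f_kHz) = 61.5 - 17*log10(19.6) = 61.5 - (21.97) = 39.53

39.53 dB


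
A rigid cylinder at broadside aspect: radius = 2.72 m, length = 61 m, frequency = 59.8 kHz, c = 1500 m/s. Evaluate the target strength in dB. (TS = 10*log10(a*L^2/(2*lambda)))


53.05 dB


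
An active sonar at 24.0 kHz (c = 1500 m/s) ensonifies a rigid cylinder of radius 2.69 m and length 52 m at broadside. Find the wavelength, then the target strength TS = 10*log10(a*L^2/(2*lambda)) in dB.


Step 1: lambda = c/f = 1500/24000 = 0.0625 m
Step 2: TS = 10*log10(a*L^2/(2*lambda)) = 10*log10(2.69*52^2/(2*0.0625)) = 47.65

47.65 dB
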